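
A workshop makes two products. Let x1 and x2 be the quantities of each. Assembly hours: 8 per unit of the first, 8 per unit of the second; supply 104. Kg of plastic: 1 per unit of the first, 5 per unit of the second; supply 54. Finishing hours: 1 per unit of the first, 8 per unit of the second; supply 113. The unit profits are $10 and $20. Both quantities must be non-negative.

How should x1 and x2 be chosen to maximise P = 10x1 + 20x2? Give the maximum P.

Vertices and P = 10x1 + 20x2:
  (0, 0) → P = 0
  (0, 54/5) → P = 216
  (13, 0) → P = 130
  (11/4, 41/4) → P = 465/2

x1 = 11/4, x2 = 41/4, maximum P = 465/2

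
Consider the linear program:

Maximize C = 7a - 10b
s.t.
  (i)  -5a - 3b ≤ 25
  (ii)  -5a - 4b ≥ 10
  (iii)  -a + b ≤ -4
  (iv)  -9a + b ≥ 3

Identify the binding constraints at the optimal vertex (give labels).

Extreme points and C = 7a - 10b:
  (-13/8, -45/8) → C = 359/8
  (-17/16, -105/16) → C = 931/16
  (-7/8, -39/8) → C = 341/8

The maximum is at (-17/16, -105/16). Substituting into each constraint, equality holds for (i) and (iv); the remaining constraints have slack.

(i) and (iv)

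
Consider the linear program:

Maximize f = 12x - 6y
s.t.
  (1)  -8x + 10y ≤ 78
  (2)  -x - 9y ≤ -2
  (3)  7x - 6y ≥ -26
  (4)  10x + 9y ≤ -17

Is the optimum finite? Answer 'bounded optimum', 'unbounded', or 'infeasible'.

Extreme points and f = 12x - 6y:
  (-74/23, 40/69) → f = -968/23
  (-19/9, 37/81) → f = -758/27
  (-112/41, 47/41) → f = -1626/41
The feasible region has finitely many vertices and no improving ray; the maximum is -758/27 at (-19/9, 37/81).

bounded optimum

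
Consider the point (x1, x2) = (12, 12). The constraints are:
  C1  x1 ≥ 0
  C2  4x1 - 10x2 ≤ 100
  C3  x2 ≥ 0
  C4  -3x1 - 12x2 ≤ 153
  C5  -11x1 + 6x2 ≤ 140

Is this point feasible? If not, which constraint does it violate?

C1: 12 ≥ 0 ✓
C2: -72 ≤ 100 ✓
C3: 12 ≥ 0 ✓
C4: -180 ≤ 153 ✓
C5: -60 ≤ 140 ✓

feasible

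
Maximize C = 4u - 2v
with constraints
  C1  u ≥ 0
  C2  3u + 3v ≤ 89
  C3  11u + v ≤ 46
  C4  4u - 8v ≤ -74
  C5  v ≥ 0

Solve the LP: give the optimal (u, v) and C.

u = 147/46, v = 499/46, maximum C = -205/23

Corner points and C = 4u - 2v:
  (0, 89/3) → C = -178/3
  (0, 37/4) → C = -37/2
  (49/30, 841/30) → C = -743/15
  (147/46, 499/46) → C = -205/23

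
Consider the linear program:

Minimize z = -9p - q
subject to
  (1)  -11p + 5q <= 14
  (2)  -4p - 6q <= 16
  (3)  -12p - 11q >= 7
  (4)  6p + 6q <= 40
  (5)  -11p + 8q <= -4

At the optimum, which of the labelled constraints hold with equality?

Extreme points and z = -9p - q:
  (67/14, -41/7) → z = -521/14
  (-52/49, -96/49) → z = 564/49
  (-12/217, -125/217) → z = 233/217

The minimum is at (67/14, -41/7). Substituting into each constraint, equality holds for (2) and (3); the remaining constraints have slack.

(2) and (3)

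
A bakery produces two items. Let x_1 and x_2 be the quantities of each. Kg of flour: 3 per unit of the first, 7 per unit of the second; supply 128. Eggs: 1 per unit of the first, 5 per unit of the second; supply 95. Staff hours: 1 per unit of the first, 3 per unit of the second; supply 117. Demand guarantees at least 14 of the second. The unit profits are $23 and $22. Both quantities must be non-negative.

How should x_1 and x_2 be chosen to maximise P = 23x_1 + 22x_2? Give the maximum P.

Feasible corners and P = 23x_1 + 22x_2:
  (0, 128/7) → P = 2816/7
  (0, 14) → P = 308
  (10, 14) → P = 538

At the optimal vertex, 3x_1 + 7x_2 = 128 and x_2 = 14.
Solving simultaneously gives x_1 = 10, x_2 = 14.

x_1 = 10, x_2 = 14, maximum P = 538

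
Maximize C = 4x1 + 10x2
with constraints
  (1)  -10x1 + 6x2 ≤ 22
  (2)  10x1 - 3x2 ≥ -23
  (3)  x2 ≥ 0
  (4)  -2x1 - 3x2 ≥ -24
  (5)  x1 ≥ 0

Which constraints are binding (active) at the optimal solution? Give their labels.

Corner points and C = 4x1 + 10x2:
  (13/7, 142/21) → C = 1576/21
  (0, 11/3) → C = 110/3
  (12, 0) → C = 48
  (0, 0) → C = 0

The maximum is at (13/7, 142/21). Substituting into each constraint, equality holds for (1) and (4); the remaining constraints have slack.

(1) and (4)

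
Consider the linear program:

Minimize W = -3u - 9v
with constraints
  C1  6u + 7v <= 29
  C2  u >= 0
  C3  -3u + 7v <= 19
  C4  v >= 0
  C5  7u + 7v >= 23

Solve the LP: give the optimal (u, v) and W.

Extreme points and W = -3u - 9v:
  (10/9, 67/21) → W = -673/21
  (29/6, 0) → W = -29/2
  (2/5, 101/35) → W = -951/35
  (23/7, 0) → W = -69/7

The optimum lies where 6u + 7v = 29 and -3u + 7v = 19.
Solving simultaneously gives u = 10/9, v = 67/21.

u = 10/9, v = 67/21, minimum W = -673/21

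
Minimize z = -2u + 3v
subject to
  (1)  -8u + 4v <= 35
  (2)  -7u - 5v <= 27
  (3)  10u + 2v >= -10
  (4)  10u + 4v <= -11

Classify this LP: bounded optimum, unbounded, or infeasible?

bounded optimum

Vertices and z = -2u + 3v:
  (1/9, -50/9) → z = -152/9
  (53/22, -193/22) → z = -685/22
  (-9/10, -1/2) → z = 3/10
The feasible region has finitely many vertices and no improving ray; the minimum is -685/22 at (53/22, -193/22).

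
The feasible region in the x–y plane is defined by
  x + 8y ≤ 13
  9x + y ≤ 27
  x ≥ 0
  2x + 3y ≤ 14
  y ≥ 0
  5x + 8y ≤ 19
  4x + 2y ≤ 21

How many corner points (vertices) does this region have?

Pairwise boundary intersections that survive every other constraint:
  (0, 13/8)
  (3/2, 23/16)
  (3, 0)
  (197/67, 36/67)
  (0, 0)

5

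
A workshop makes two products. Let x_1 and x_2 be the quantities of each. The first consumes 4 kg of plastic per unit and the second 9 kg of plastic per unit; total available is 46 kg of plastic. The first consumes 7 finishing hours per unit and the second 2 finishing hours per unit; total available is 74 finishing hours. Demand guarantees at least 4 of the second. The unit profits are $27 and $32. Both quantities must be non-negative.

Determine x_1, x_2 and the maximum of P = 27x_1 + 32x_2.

Extreme points and P = 27x_1 + 32x_2:
  (0, 46/9) → P = 1472/9
  (0, 4) → P = 128
  (5/2, 4) → P = 391/2

The optimum lies where 4x_1 + 9x_2 = 46 and x_2 = 4.
Solving simultaneously gives x_1 = 5/2, x_2 = 4.

x_1 = 5/2, x_2 = 4, maximum P = 391/2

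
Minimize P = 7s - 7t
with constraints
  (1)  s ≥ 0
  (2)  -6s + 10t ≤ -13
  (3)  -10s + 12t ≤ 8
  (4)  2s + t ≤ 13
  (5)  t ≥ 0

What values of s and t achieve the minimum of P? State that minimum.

s = 13/6, t = 0, minimum P = 91/6

Vertices and P = 7s - 7t:
  (11/2, 2) → P = 49/2
  (13/6, 0) → P = 91/6
  (13/2, 0) → P = 91/2

At the optimal vertex, -6s + 10t = -13 and t = 0.
Solving simultaneously gives s = 13/6, t = 0.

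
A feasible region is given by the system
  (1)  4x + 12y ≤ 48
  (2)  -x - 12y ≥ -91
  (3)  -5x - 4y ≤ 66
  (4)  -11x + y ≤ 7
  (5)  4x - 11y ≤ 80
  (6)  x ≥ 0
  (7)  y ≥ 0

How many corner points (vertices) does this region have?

3

Intersecting each pair of boundary lines and keeping only the points that satisfy every inequality leaves:
  (0, 4)
  (12, 0)
  (0, 0)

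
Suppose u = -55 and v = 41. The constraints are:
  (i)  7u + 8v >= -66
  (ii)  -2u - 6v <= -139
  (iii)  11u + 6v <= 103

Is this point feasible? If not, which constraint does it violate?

Constraint (ii): -2u - 6v = -136, which is not ≤ -139. All other constraints are satisfied.

not feasible — violates (ii)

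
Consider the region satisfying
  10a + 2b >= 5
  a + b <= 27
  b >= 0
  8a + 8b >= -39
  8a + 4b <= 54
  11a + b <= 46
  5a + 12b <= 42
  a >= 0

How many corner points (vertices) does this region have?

5

Of the 27 pairwise boundary intersections, those satisfying every inequality are:
  (1/2, 0)
  (0, 5/2)
  (46/11, 0)
  (510/127, 232/127)
  (0, 7/2)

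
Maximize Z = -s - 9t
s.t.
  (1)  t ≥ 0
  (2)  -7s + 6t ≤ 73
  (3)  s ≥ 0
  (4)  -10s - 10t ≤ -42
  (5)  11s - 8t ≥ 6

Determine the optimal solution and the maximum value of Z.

s = 21/5, t = 0, maximum Z = -21/5

Extreme points and Z = -s - 9t:
  (21/5, 0) → Z = -21/5
  (62, 169/2) → Z = -1645/2
  (198/95, 201/95) → Z = -2007/95
The feasible region is unbounded (it extends along (6, 7), (1, 0)), but Z strictly decreases along every unbounded feasible direction, so there is no improving ray and the maximum is attained at a vertex.

The optimum lies where t = 0 and -10s - 10t = -42.
Solving simultaneously gives s = 21/5, t = 0.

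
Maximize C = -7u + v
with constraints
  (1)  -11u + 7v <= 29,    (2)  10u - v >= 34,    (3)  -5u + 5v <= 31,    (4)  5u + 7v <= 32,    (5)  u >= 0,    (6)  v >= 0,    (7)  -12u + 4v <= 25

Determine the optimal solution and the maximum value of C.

The binding constraints are 10u - v = 34 and 5u + 7v = 32.
Solving simultaneously gives u = 18/5, v = 2.

u = 18/5, v = 2, maximum C = -116/5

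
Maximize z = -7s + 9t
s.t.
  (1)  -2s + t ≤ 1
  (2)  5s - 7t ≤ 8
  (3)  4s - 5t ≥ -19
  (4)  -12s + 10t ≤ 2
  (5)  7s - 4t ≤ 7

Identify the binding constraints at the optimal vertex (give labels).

(4) and (5)

Vertices and z = -7s + 9t:
  (-5/3, -7/3) → z = -28/3
  (-1, -1) → z = -2
  (17/29, -21/29) → z = -308/29
  (39/11, 49/11) → z = 168/11

The maximum is at (39/11, 49/11). Substituting into each constraint, equality holds for (4) and (5); the remaining constraints have slack.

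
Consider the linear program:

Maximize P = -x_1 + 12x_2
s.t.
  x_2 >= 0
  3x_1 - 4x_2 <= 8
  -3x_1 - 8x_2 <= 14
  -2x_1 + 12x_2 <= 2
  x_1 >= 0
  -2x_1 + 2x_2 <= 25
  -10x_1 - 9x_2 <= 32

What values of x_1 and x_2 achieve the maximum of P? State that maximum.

Feasible corners and P = -x_1 + 12x_2:
  (8/3, 0) → P = -8/3
  (0, 0) → P = 0
  (26/7, 11/14) → P = 40/7
  (0, 1/6) → P = 2

At the optimal vertex, 3x_1 - 4x_2 = 8 and -2x_1 + 12x_2 = 2.
Solving simultaneously gives x_1 = 26/7, x_2 = 11/14.

x_1 = 26/7, x_2 = 11/14, maximum P = 40/7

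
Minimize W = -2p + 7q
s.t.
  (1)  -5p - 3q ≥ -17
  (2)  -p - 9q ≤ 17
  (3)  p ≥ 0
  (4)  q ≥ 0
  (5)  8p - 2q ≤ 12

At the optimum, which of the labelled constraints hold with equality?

(4) and (5)

Vertices and W = -2p + 7q:
  (0, 17/3) → W = 119/3
  (35/17, 38/17) → W = 196/17
  (0, 0) → W = 0
  (3/2, 0) → W = -3

The minimum is at (3/2, 0). Substituting into each constraint, equality holds for (4) and (5); the remaining constraints have slack.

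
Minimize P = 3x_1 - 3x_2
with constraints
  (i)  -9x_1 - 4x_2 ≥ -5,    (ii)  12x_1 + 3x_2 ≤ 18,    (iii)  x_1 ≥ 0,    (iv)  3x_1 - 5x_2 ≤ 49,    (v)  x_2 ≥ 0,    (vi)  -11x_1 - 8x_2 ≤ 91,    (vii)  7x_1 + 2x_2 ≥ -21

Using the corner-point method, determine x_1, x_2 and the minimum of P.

x_1 = 0, x_2 = 5/4, minimum P = -15/4

Corner points and P = 3x_1 - 3x_2:
  (0, 5/4) → P = -15/4
  (5/9, 0) → P = 5/3
  (0, 0) → P = 0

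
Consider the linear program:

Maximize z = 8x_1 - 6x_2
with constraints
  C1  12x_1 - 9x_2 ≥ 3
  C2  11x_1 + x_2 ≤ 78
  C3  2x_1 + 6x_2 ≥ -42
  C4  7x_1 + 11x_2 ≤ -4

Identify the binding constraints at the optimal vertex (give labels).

Extreme points and z = 8x_1 - 6x_2:
  (-4, -17/3) → z = 2
  (-1/65, -23/65) → z = 2
  (255/32, -309/32) → z = 1947/16
  (431/57, -295/57) → z = 5218/57

The maximum is at (255/32, -309/32). Substituting into each constraint, equality holds for C2 and C3; the remaining constraints have slack.

C2 and C3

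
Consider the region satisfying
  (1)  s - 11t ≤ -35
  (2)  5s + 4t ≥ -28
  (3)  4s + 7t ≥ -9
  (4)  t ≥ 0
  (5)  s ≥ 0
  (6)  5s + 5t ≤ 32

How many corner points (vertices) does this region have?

Pairwise boundary intersections that survive every other constraint:
  (0, 35/11)
  (59/20, 69/20)
  (0, 32/5)

3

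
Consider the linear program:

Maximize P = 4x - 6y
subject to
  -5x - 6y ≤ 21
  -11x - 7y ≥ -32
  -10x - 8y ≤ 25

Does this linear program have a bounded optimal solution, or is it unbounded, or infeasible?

Corner points and P = 4x - 6y:
  (339/31, -391/31) → P = 3702/31
  (9/10, -17/4) → P = 291/10
The feasible region has finitely many vertices and no improving ray; the maximum is 3702/31 at (339/31, -391/31).

bounded optimum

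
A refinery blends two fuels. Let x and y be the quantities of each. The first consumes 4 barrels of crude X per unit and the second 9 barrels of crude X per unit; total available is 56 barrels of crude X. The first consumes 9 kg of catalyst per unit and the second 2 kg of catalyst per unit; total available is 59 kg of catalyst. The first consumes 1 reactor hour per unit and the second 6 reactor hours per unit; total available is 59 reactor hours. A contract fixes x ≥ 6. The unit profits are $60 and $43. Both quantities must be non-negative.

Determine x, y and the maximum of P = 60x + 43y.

At the optimal vertex, 9x + 2y = 59 and x = 6.
Solving simultaneously gives x = 6, y = 5/2.

x = 6, y = 5/2, maximum P = 935/2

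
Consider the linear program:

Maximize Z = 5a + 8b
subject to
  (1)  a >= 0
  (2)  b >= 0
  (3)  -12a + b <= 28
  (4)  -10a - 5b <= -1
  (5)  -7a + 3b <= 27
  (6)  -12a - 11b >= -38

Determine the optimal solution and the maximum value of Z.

Extreme points and Z = 5a + 8b:
  (0, 1/5) → Z = 8/5
  (0, 38/11) → Z = 304/11
  (1/10, 0) → Z = 1/2
  (19/6, 0) → Z = 95/6

a = 0, b = 38/11, maximum Z = 304/11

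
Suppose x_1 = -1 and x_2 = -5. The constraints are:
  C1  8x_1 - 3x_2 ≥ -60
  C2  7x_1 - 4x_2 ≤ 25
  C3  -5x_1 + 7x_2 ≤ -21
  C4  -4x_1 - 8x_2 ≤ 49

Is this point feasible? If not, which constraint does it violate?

feasible

C1: 7 ≥ -60 ✓
C2: 13 ≤ 25 ✓
C3: -30 ≤ -21 ✓
C4: 44 ≤ 49 ✓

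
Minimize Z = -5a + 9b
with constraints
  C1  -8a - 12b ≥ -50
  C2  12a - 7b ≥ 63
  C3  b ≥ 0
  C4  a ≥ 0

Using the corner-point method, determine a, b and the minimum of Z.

a = 25/4, b = 0, minimum Z = -125/4

Extreme points and Z = -5a + 9b:
  (553/100, 12/25) → Z = -2333/100
  (25/4, 0) → Z = -125/4
  (21/4, 0) → Z = -105/4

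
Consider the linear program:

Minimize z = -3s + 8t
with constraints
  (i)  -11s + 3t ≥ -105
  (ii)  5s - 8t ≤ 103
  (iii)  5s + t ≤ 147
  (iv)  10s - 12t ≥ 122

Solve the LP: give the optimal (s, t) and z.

s = -13, t = -21, minimum z = -129

Extreme points and z = -3s + 8t:
  (531/73, -608/73) → z = -6457/73
  (149/17, -146/51) → z = -2509/51
  (-13, -21) → z = -129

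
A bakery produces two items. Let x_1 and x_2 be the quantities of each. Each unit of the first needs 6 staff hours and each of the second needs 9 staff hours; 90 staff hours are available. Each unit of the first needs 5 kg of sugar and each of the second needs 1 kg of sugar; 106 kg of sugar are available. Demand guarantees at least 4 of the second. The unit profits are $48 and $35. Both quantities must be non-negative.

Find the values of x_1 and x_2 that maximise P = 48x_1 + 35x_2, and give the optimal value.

Corner points and P = 48x_1 + 35x_2:
  (0, 10) → P = 350
  (0, 4) → P = 140
  (9, 4) → P = 572

The binding constraints are 6x_1 + 9x_2 = 90 and x_2 = 4.
Solving simultaneously gives x_1 = 9, x_2 = 4.

x_1 = 9, x_2 = 4, maximum P = 572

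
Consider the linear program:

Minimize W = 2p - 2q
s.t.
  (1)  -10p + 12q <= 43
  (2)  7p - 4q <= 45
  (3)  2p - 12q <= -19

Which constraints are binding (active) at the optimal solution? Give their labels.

(1) and (3)

Extreme points and W = 2p - 2q:
  (178/11, 751/44) → W = -39/22
  (-3, 13/12) → W = -49/6
  (154/19, 223/76) → W = 393/38

The minimum is at (-3, 13/12). Substituting into each constraint, equality holds for (1) and (3); the remaining constraints have slack.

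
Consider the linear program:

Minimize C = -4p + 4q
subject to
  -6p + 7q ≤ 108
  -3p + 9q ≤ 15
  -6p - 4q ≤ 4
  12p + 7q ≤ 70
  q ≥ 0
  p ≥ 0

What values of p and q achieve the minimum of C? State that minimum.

Feasible corners and C = -4p + 4q:
  (175/43, 130/43) → C = -180/43
  (0, 5/3) → C = 20/3
  (35/6, 0) → C = -70/3
  (0, 0) → C = 0

The binding constraints are 12p + 7q = 70 and q = 0.
Solving simultaneously gives p = 35/6, q = 0.

p = 35/6, q = 0, minimum C = -70/3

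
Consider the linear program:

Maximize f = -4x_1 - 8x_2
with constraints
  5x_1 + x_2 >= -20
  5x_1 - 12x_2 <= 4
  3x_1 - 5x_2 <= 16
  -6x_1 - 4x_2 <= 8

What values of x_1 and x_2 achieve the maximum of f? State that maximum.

x_1 = -20/23, x_2 = -16/23, maximum f = 208/23

Extreme points and f = -4x_1 - 8x_2:
  (-36/7, 40/7) → f = -176/7
  (172/11, 68/11) → f = -112
  (-20/23, -16/23) → f = 208/23
The feasible region is unbounded (it extends along (5, 3), (-1, 5)), but f strictly decreases along every unbounded feasible direction, so there is no improving ray and the maximum is attained at a vertex.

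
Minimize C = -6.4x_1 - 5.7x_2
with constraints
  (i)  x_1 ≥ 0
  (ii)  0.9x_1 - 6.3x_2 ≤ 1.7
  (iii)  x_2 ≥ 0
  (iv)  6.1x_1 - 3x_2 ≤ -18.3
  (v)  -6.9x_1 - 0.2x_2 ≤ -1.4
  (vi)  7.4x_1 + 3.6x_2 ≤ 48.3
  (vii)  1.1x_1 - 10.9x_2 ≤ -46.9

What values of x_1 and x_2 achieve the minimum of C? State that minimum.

x_1 = 0, x_2 = 161/12, minimum C = -3059/40

Corner points and C = -6.4x_1 - 5.7x_2:
  (0, 7) → C = -399/10
  (0, 161/12) → C = -3059/40
  (27/1096, 13481/2192) → C = -771873/21920
  (1317/736, 14335/1472) → C = -985671/14720

The binding constraints are x_1 = 0 and 7.4x_1 + 3.6x_2 = 48.3.
Solving simultaneously gives x_1 = 0, x_2 = 161/12.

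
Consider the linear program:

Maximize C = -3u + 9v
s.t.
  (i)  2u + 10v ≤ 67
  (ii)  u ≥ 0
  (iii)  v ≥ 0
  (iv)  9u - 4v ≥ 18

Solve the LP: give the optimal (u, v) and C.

Corner points and C = -3u + 9v:
  (67/2, 0) → C = -201/2
  (32/7, 81/14) → C = 537/14
  (2, 0) → C = -6

u = 32/7, v = 81/14, maximum C = 537/14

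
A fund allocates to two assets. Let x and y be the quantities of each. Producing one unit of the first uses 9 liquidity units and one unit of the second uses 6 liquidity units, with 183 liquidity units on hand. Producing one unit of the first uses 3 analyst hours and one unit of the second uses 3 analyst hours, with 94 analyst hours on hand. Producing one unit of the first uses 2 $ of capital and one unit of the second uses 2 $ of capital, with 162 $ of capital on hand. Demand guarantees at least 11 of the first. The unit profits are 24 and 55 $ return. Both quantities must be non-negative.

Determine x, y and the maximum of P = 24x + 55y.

Feasible corners and P = 24x + 55y:
  (61/3, 0) → P = 488
  (11, 0) → P = 264
  (11, 14) → P = 1034

The optimum lies where 9x + 6y = 183 and x = 11.
Solving simultaneously gives x = 11, y = 14.

x = 11, y = 14, maximum P = 1034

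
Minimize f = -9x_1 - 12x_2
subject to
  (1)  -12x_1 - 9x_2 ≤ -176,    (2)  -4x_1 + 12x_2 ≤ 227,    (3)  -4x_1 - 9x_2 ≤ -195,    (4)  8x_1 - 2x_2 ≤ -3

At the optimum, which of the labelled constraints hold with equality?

Corner points and f = -9x_1 - 12x_2:
  (99/28, 422/21) → f = -7643/28
  (19/4, 41/2) → f = -1155/4
  (363/80, 393/20) → f = -22131/80

The minimum is at (19/4, 41/2). Substituting into each constraint, equality holds for (2) and (4); the remaining constraints have slack.

(2) and (4)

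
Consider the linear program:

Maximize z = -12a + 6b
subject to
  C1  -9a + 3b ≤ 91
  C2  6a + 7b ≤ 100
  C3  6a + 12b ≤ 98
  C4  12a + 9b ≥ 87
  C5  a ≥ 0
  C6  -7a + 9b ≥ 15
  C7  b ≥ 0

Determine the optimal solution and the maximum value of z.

a = 9/5, b = 109/15, maximum z = 22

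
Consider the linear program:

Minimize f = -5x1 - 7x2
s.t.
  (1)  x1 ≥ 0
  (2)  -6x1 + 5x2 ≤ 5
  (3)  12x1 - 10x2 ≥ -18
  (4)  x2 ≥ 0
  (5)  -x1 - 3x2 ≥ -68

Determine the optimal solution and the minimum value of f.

Vertices and f = -5x1 - 7x2:
  (0, 1) → f = -7
  (0, 0) → f = 0
  (325/23, 413/23) → f = -4516/23
  (68, 0) → f = -340

x1 = 68, x2 = 0, minimum f = -340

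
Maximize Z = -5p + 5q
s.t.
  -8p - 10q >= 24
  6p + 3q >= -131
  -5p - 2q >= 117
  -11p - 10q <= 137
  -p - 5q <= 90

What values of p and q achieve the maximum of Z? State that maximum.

p = -619/18, q = 226/9, maximum Z = 595/2

Vertices and Z = -5p + 5q:
  (-619/18, 226/9) → Z = 595/2
  (-33, 24) → Z = 285
  (-899/27, 619/27) → Z = 2530/9
  (-32, 43/2) → Z = 535/2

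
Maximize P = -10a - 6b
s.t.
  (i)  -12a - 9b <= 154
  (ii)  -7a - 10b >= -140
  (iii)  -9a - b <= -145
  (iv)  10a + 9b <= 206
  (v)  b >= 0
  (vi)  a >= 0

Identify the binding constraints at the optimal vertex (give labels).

(iii) and (v)

Extreme points and P = -10a - 6b:
  (1310/83, 245/83) → P = -14570/83
  (20, 0) → P = -200
  (145/9, 0) → P = -1450/9

The maximum is at (145/9, 0). Substituting into each constraint, equality holds for (iii) and (v); the remaining constraints have slack.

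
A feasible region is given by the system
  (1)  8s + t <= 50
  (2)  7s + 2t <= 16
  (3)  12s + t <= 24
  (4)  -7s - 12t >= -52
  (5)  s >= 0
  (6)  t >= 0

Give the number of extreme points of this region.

Pairwise boundary intersections that survive every other constraint:
  (32/17, 24/17)
  (44/35, 18/5)
  (2, 0)
  (0, 13/3)
  (0, 0)

5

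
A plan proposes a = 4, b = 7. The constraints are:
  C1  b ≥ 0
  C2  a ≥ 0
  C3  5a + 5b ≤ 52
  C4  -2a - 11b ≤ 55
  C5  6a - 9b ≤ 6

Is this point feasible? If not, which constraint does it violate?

Constraint C3: 5a + 5b = 55, which is not ≤ 52. All other constraints are satisfied.

not feasible — violates C3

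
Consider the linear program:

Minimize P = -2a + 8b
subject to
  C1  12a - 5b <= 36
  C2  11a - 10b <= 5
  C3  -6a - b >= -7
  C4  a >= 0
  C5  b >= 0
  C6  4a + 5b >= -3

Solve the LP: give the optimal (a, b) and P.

At the optimal vertex, 11a - 10b = 5 and b = 0.
Solving simultaneously gives a = 5/11, b = 0.

a = 5/11, b = 0, minimum P = -10/11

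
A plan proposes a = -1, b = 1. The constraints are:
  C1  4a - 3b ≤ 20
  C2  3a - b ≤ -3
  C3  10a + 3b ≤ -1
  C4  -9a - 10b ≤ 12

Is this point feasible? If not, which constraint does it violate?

C1: -7 ≤ 20 ✓
C2: -4 ≤ -3 ✓
C3: -7 ≤ -1 ✓
C4: -1 ≤ 12 ✓

feasible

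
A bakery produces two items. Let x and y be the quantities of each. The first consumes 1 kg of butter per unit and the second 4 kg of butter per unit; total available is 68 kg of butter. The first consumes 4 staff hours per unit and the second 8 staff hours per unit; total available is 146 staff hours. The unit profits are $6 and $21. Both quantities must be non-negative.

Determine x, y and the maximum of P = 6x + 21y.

Extreme points and P = 6x + 21y:
  (0, 0) → P = 0
  (0, 17) → P = 357
  (73/2, 0) → P = 219
  (5, 63/4) → P = 1443/4

The binding constraints are x + 4y = 68 and 4x + 8y = 146.
Solving simultaneously gives x = 5, y = 63/4.

x = 5, y = 63/4, maximum P = 1443/4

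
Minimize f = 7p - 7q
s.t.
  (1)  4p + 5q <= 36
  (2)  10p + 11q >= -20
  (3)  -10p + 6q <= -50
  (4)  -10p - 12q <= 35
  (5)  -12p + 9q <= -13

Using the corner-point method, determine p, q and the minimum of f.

p = 233/37, q = 80/37, minimum f = 1071/37

Extreme points and f = 7p - 7q:
  (233/37, 80/37) → f = 1071/37
  (43/17, -70/17) → f = 791/17
  (29/2, -15) → f = 413/2
The feasible region is unbounded (it extends along (6, -5), (5, -4)), but f strictly increases along every unbounded feasible direction, so there is no improving ray and the minimum is attained at a vertex.

The optimum lies where 4p + 5q = 36 and -10p + 6q = -50.
Solving simultaneously gives p = 233/37, q = 80/37.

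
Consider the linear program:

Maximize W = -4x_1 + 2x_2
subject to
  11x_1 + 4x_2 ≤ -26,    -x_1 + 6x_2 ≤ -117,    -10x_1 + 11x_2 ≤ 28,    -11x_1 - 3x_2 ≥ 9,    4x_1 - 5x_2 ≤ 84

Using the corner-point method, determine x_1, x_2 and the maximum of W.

x_1 = -532/3, x_2 = -476/3, maximum W = 392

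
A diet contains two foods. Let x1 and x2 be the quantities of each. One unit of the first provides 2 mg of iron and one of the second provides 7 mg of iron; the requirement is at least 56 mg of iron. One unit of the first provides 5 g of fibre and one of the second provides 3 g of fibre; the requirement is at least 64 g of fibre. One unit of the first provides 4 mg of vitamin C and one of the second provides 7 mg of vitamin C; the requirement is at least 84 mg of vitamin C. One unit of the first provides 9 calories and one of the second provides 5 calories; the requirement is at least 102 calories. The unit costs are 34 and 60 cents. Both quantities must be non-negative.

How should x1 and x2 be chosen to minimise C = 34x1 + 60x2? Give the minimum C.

x1 = 14, x2 = 4, minimum C = 716

Corner points and C = 34x1 + 60x2:
  (0, 64/3) → C = 1280
  (28, 0) → C = 952
  (14, 4) → C = 716
  (196/23, 164/23) → C = 16504/23
The feasible region is unbounded (it extends along (0, 1), (1, 0)), but C strictly increases along every unbounded feasible direction, so there is no improving ray and the minimum is attained at a vertex.

At the optimal vertex, 2x1 + 7x2 = 56 and 4x1 + 7x2 = 84.
Solving simultaneously gives x1 = 14, x2 = 4.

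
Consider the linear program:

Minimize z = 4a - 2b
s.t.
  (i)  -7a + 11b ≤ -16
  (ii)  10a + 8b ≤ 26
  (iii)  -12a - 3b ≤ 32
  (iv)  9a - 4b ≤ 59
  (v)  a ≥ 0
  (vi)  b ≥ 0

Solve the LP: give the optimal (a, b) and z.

a = 16/7, b = 0, minimum z = 64/7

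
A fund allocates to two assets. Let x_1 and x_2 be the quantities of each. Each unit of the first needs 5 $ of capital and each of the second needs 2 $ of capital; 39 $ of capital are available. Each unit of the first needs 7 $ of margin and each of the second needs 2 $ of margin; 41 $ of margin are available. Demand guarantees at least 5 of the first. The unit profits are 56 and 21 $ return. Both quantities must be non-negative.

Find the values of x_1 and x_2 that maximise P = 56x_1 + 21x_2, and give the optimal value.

x_1 = 5, x_2 = 3, maximum P = 343

Vertices and P = 56x_1 + 21x_2:
  (41/7, 0) → P = 328
  (5, 0) → P = 280
  (5, 3) → P = 343

The optimum lies where 7x_1 + 2x_2 = 41 and x_1 = 5.
Solving simultaneously gives x_1 = 5, x_2 = 3.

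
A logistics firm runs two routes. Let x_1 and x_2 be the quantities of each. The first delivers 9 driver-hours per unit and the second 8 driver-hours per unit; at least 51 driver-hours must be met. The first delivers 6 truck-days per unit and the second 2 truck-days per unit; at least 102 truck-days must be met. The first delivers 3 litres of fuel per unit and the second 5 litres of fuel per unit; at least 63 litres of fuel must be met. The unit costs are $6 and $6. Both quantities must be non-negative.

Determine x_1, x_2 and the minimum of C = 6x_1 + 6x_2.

Corner points and C = 6x_1 + 6x_2:
  (0, 51) → C = 306
  (21, 0) → C = 126
  (16, 3) → C = 114
The feasible region is unbounded (it extends along (0, 1), (1, 0)), but C strictly increases along every unbounded feasible direction, so there is no improving ray and the minimum is attained at a vertex.

The optimum lies where 6x_1 + 2x_2 = 102 and 3x_1 + 5x_2 = 63.
Solving simultaneously gives x_1 = 16, x_2 = 3.

x_1 = 16, x_2 = 3, minimum C = 114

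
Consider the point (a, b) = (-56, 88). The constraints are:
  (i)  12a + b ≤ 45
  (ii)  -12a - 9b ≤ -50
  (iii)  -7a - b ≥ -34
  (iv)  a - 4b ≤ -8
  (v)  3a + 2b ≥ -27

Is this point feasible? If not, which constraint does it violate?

feasible

(i): -584 ≤ 45 ✓
(ii): -120 ≤ -50 ✓
(iii): 304 ≥ -34 ✓
(iv): -408 ≤ -8 ✓
(v): 8 ≥ -27 ✓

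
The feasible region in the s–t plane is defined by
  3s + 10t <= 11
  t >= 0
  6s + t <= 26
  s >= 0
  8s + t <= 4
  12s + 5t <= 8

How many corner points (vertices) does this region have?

Of the 15 pairwise boundary intersections, those satisfying every inequality are:
  (0, 11/10)
  (5/21, 36/35)
  (0, 0)
  (1/2, 0)
  (3/7, 4/7)

5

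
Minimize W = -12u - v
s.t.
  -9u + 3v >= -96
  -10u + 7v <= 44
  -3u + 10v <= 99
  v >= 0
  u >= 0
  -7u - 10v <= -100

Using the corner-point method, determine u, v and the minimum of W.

Feasible corners and W = -12u - v:
  (419/27, 131/9) → W = -1807/9
  (420/37, 76/37) → W = -5116/37
  (253/79, 858/79) → W = -3894/79
  (260/149, 1308/149) → W = -4428/149

At the optimal vertex, -9u + 3v = -96 and -3u + 10v = 99.
Solving simultaneously gives u = 419/27, v = 131/9.

u = 419/27, v = 131/9, minimum W = -1807/9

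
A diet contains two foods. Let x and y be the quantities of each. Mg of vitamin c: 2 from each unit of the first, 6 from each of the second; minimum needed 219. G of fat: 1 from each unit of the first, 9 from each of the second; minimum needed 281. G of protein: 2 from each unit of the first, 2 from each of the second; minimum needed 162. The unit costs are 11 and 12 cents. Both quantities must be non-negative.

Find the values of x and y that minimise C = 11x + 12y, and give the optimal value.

x = 56, y = 25, minimum C = 916

Vertices and C = 11x + 12y:
  (0, 81) → C = 972
  (281, 0) → C = 3091
  (56, 25) → C = 916
The feasible region is unbounded (it extends along (0, 1), (1, 0)), but C strictly increases along every unbounded feasible direction, so there is no improving ray and the minimum is attained at a vertex.

The binding constraints are x + 9y = 281 and 2x + 2y = 162.
Solving simultaneously gives x = 56, y = 25.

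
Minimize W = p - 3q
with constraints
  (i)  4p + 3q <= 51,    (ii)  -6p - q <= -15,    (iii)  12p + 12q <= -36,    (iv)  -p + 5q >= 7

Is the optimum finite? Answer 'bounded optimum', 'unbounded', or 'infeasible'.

infeasible

The boundaries 4p + 3q = 51 and -6p - q = -15 meet at (-3/7, 123/7), but that point violates 12p + 12q ≤ -36. Every candidate vertex is excluded by some other constraint, so the feasible region is empty.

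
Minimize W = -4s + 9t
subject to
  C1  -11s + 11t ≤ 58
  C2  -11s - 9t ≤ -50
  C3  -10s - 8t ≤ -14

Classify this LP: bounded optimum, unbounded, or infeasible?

unbounded

From the feasible point (7/55, 27/5), moving in the direction (9, -11) keeps every constraint satisfied while W decreases without bound.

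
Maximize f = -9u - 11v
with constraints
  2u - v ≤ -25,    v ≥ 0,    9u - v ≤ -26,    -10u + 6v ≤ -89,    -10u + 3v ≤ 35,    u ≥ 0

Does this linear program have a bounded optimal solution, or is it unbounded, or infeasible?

The boundaries -10u + 3v = 35 and u = 0 meet at (0, 35/3), but that point violates 2u - v ≤ -25. Every candidate vertex is excluded by some other constraint, so the feasible region is empty.

infeasible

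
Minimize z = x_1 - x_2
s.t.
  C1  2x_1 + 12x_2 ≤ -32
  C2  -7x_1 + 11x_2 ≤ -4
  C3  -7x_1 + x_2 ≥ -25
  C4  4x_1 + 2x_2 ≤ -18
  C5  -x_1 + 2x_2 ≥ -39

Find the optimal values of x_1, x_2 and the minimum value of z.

x_1 = -421/3, x_2 = -269/3, minimum z = -152/3

The binding constraints are -7x_1 + 11x_2 = -4 and -x_1 + 2x_2 = -39.
Solving simultaneously gives x_1 = -421/3, x_2 = -269/3.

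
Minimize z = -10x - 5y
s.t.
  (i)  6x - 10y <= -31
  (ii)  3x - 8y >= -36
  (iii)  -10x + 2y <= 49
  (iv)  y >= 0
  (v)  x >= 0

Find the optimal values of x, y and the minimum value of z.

Feasible corners and z = -10x - 5y:
  (56/9, 41/6) → z = -1735/18
  (0, 31/10) → z = -31/2
  (0, 9/2) → z = -45/2

The binding constraints are 6x - 10y = -31 and 3x - 8y = -36.
Solving simultaneously gives x = 56/9, y = 41/6.

x = 56/9, y = 41/6, minimum z = -1735/18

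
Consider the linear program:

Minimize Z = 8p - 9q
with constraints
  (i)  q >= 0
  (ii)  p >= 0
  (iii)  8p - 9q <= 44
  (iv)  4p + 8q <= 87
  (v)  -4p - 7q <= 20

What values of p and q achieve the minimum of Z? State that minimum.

p = 0, q = 87/8, minimum Z = -783/8

Feasible corners and Z = 8p - 9q:
  (0, 0) → Z = 0
  (11/2, 0) → Z = 44
  (0, 87/8) → Z = -783/8
  (227/20, 26/5) → Z = 44

The binding constraints are p = 0 and 4p + 8q = 87.
Solving simultaneously gives p = 0, q = 87/8.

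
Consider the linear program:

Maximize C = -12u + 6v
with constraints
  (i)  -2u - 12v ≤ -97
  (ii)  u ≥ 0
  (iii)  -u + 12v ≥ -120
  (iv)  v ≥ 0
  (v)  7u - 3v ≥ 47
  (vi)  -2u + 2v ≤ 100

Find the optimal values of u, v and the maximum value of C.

Extreme points and C = -12u + 6v:
  (97/2, 0) → C = -582
  (19/2, 13/2) → C = -75
  (120, 0) → C = -1440
  (197/4, 397/4) → C = 9/2
The feasible region is unbounded (it extends along (12, 1), (1, 1)), but C strictly decreases along every unbounded feasible direction, so there is no improving ray and the maximum is attained at a vertex.

u = 197/4, v = 397/4, maximum C = 9/2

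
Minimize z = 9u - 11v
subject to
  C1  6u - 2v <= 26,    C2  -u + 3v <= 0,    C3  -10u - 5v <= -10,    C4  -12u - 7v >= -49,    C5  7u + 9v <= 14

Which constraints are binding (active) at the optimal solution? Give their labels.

Corner points and z = 9u - 11v:
  (3, -4) → z = 71
  (131/34, -49/34) → z = 859/17
  (6/7, 2/7) → z = 32/7
  (7/5, 7/15) → z = 112/15

The minimum is at (6/7, 2/7). Substituting into each constraint, equality holds for C2 and C3; the remaining constraints have slack.

C2 and C3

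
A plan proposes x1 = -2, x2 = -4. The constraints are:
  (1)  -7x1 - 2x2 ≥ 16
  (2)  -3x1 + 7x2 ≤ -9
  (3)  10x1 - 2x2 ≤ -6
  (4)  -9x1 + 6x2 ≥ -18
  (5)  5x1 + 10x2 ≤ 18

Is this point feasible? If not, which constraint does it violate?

(1): 22 ≥ 16 ✓
(2): -22 ≤ -9 ✓
(3): -12 ≤ -6 ✓
(4): -6 ≥ -18 ✓
(5): -50 ≤ 18 ✓

feasible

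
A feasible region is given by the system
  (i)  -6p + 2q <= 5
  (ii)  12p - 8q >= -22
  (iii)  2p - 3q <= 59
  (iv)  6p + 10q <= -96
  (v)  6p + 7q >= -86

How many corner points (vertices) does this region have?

4

Pairwise boundary intersections that survive every other constraint:
  (-121/36, -91/12)
  (-23/6, -9)
  (151/19, -273/19)
  (155/32, -263/16)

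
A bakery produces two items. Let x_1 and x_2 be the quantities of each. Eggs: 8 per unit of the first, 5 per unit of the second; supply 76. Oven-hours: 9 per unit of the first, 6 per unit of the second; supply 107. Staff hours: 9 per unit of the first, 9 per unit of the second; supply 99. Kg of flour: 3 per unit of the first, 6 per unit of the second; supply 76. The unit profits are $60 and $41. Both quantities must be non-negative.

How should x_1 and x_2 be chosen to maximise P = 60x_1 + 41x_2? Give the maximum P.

Corner points and P = 60x_1 + 41x_2:
  (0, 0) → P = 0
  (0, 11) → P = 451
  (19/2, 0) → P = 570
  (7, 4) → P = 584

The binding constraints are 8x_1 + 5x_2 = 76 and 9x_1 + 9x_2 = 99.
Solving simultaneously gives x_1 = 7, x_2 = 4.

x_1 = 7, x_2 = 4, maximum P = 584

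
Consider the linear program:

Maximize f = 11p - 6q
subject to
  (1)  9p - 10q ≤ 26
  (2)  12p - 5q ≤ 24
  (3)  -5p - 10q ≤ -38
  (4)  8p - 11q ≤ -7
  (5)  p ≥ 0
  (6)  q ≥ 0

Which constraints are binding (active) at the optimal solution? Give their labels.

(2) and (4)

Feasible corners and f = 11p - 6q:
  (13/4, 3) → f = 71/4
  (116/45, 113/45) → f = 598/45
  (0, 19/5) → f = -114/5
The feasible region is unbounded (it extends along (0, 1), (5, 12)), but f strictly decreases along every unbounded feasible direction, so there is no improving ray and the maximum is attained at a vertex.

The maximum is at (13/4, 3). Substituting into each constraint, equality holds for (2) and (4); the remaining constraints have slack.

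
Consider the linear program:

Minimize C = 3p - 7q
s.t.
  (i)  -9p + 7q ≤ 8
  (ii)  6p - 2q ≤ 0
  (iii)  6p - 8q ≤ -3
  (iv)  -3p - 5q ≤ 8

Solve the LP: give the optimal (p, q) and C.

The binding constraints are -9p + 7q = 8 and 6p - 2q = 0.
Solving simultaneously gives p = 2/3, q = 2.

p = 2/3, q = 2, minimum C = -12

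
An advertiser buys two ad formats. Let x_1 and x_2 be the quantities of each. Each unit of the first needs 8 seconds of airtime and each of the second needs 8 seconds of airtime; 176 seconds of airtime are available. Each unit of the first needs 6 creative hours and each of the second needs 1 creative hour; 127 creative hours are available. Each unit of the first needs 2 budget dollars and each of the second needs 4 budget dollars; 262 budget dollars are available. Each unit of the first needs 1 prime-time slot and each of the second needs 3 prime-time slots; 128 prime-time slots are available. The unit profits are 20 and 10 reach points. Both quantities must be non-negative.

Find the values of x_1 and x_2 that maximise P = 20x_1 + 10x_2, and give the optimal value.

x_1 = 21, x_2 = 1, maximum P = 430

The optimum lies where 8x_1 + 8x_2 = 176 and 6x_1 + x_2 = 127.
Solving simultaneously gives x_1 = 21, x_2 = 1.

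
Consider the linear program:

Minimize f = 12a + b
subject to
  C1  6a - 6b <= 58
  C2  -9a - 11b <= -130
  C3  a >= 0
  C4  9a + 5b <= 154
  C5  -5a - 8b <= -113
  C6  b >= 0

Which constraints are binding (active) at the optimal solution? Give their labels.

Vertices and f = 12a + b:
  (0, 154/5) → f = 154/5
  (0, 113/8) → f = 113/8
  (667/47, 247/47) → f = 8251/47

The minimum is at (0, 113/8). Substituting into each constraint, equality holds for C3 and C5; the remaining constraints have slack.

C3 and C5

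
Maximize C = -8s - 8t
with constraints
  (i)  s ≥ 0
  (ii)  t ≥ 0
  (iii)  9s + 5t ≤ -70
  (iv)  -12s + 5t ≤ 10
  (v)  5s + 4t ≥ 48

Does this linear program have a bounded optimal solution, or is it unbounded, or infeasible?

The boundaries t = 0 and 5s + 4t = 48 meet at (48/5, 0), but that point violates 9s + 5t ≤ -70. Every candidate vertex is excluded by some other constraint, so the feasible region is empty.

infeasible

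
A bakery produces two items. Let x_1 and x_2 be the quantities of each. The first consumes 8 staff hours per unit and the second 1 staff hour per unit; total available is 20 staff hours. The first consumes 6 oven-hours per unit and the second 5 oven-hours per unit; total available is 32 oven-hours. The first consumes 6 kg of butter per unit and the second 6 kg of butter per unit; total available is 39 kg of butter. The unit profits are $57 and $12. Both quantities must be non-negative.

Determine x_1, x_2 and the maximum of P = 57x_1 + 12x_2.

x_1 = 2, x_2 = 4, maximum P = 162

Corner points and P = 57x_1 + 12x_2:
  (0, 0) → P = 0
  (0, 32/5) → P = 384/5
  (5/2, 0) → P = 285/2
  (2, 4) → P = 162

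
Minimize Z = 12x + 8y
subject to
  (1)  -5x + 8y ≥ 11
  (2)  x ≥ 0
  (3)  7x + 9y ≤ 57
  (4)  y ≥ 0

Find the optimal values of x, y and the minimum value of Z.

Extreme points and Z = 12x + 8y:
  (0, 11/8) → Z = 11
  (357/101, 362/101) → Z = 7180/101
  (0, 19/3) → Z = 152/3

The binding constraints are -5x + 8y = 11 and x = 0.
Solving simultaneously gives x = 0, y = 11/8.

x = 0, y = 11/8, minimum Z = 11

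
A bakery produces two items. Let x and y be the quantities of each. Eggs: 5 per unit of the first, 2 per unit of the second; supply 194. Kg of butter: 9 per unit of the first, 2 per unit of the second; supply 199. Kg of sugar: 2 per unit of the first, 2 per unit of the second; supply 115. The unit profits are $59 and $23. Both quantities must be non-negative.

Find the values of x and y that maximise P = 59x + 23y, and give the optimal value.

x = 12, y = 91/2, maximum P = 3509/2

Feasible corners and P = 59x + 23y:
  (0, 0) → P = 0
  (0, 115/2) → P = 2645/2
  (199/9, 0) → P = 11741/9
  (12, 91/2) → P = 3509/2

The binding constraints are 9x + 2y = 199 and 2x + 2y = 115.
Solving simultaneously gives x = 12, y = 91/2.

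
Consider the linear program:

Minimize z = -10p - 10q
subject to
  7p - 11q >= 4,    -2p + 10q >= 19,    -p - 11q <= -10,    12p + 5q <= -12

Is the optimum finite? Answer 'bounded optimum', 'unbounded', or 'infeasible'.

The boundaries 7p - 11q = 4 and -2p + 10q = 19 meet at (83/16, 47/16), but that point violates 12p + 5q ≤ -12. Every candidate vertex is excluded by some other constraint, so the feasible region is empty.

infeasible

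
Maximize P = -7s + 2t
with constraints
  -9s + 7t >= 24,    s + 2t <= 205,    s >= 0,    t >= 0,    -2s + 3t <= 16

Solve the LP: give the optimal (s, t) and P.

Extreme points and P = -7s + 2t:
  (0, 24/7) → P = 48/7
  (40/13, 96/13) → P = -88/13
  (0, 16/3) → P = 32/3

At the optimal vertex, s = 0 and -2s + 3t = 16.
Solving simultaneously gives s = 0, t = 16/3.

s = 0, t = 16/3, maximum P = 32/3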